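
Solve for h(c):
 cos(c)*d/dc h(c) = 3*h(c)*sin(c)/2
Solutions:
 h(c) = C1/cos(c)^(3/2)


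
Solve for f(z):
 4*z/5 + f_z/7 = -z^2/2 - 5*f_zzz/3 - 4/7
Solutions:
 f(z) = C1 + C2*sin(sqrt(105)*z/35) + C3*cos(sqrt(105)*z/35) - 7*z^3/6 - 14*z^2/5 + 233*z/3


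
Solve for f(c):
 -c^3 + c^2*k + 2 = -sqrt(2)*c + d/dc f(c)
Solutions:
 f(c) = C1 - c^4/4 + c^3*k/3 + sqrt(2)*c^2/2 + 2*c


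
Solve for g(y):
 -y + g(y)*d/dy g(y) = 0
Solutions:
 g(y) = -sqrt(C1 + y^2)
 g(y) = sqrt(C1 + y^2)


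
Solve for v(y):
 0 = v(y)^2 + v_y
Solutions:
 v(y) = 1/(C1 + y)


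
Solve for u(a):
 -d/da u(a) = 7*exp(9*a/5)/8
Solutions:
 u(a) = C1 - 35*exp(9*a/5)/72


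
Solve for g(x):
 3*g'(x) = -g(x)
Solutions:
 g(x) = C1*exp(-x/3)


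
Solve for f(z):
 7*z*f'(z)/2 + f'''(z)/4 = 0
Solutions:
 f(z) = C1 + Integral(C2*airyai(-14^(1/3)*z) + C3*airybi(-14^(1/3)*z), z)


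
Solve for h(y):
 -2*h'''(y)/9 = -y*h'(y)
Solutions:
 h(y) = C1 + Integral(C2*airyai(6^(2/3)*y/2) + C3*airybi(6^(2/3)*y/2), y)


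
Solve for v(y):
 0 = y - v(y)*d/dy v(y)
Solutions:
 v(y) = -sqrt(C1 + y^2)
 v(y) = sqrt(C1 + y^2)


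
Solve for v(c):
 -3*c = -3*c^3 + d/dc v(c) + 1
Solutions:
 v(c) = C1 + 3*c^4/4 - 3*c^2/2 - c


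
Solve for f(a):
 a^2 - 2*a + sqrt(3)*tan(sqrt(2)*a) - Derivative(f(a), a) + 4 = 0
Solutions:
 f(a) = C1 + a^3/3 - a^2 + 4*a - sqrt(6)*log(cos(sqrt(2)*a))/2


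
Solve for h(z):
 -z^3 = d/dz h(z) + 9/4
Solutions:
 h(z) = C1 - z^4/4 - 9*z/4


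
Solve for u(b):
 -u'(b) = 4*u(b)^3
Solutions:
 u(b) = -sqrt(2)*sqrt(-1/(C1 - 4*b))/2
 u(b) = sqrt(2)*sqrt(-1/(C1 - 4*b))/2


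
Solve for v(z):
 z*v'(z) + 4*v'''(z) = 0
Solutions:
 v(z) = C1 + Integral(C2*airyai(-2^(1/3)*z/2) + C3*airybi(-2^(1/3)*z/2), z)


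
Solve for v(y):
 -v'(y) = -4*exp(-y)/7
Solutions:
 v(y) = C1 - 4*exp(-y)/7


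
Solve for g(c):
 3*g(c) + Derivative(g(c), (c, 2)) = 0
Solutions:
 g(c) = C1*sin(sqrt(3)*c) + C2*cos(sqrt(3)*c)


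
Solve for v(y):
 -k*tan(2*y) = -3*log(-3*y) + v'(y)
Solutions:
 v(y) = C1 + k*log(cos(2*y))/2 + 3*y*log(-y) - 3*y + 3*y*log(3)


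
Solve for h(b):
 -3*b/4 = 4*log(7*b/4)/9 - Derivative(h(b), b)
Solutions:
 h(b) = C1 + 3*b^2/8 + 4*b*log(b)/9 - 8*b*log(2)/9 - 4*b/9 + 4*b*log(7)/9


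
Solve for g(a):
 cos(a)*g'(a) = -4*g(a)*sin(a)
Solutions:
 g(a) = C1*cos(a)^4


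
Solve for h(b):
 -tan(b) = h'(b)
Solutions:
 h(b) = C1 + log(cos(b))


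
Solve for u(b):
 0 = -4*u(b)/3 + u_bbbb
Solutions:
 u(b) = C1*exp(-sqrt(2)*3^(3/4)*b/3) + C2*exp(sqrt(2)*3^(3/4)*b/3) + C3*sin(sqrt(2)*3^(3/4)*b/3) + C4*cos(sqrt(2)*3^(3/4)*b/3)


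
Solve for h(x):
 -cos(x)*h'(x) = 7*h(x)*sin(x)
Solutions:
 h(x) = C1*cos(x)^7


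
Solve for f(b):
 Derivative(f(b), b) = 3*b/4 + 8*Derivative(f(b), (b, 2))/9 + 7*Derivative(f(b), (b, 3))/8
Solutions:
 f(b) = C1 + C2*exp(2*b*(-16 + sqrt(1390))/63) + C3*exp(-2*b*(16 + sqrt(1390))/63) + 3*b^2/8 + 2*b/3


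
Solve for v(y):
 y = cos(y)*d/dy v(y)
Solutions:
 v(y) = C1 + Integral(y/cos(y), y)


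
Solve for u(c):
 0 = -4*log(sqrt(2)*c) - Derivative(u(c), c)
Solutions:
 u(c) = C1 - 4*c*log(c) - c*log(4) + 4*c


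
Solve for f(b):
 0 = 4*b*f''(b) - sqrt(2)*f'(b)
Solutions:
 f(b) = C1 + C2*b^(sqrt(2)/4 + 1)


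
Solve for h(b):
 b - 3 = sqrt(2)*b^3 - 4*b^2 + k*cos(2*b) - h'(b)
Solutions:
 h(b) = C1 + sqrt(2)*b^4/4 - 4*b^3/3 - b^2/2 + 3*b + k*sin(2*b)/2


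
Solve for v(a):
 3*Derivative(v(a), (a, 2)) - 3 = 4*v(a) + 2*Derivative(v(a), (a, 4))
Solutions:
 v(a) = (C1*sin(2^(1/4)*a*sin(atan(sqrt(23)/3)/2)) + C2*cos(2^(1/4)*a*sin(atan(sqrt(23)/3)/2)))*exp(-2^(1/4)*a*cos(atan(sqrt(23)/3)/2)) + (C3*sin(2^(1/4)*a*sin(atan(sqrt(23)/3)/2)) + C4*cos(2^(1/4)*a*sin(atan(sqrt(23)/3)/2)))*exp(2^(1/4)*a*cos(atan(sqrt(23)/3)/2)) - 3/4


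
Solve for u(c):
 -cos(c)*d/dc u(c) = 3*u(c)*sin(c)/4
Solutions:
 u(c) = C1*cos(c)^(3/4)


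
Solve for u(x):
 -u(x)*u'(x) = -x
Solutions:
 u(x) = -sqrt(C1 + x^2)
 u(x) = sqrt(C1 + x^2)


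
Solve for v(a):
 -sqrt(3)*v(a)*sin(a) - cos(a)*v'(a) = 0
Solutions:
 v(a) = C1*cos(a)^(sqrt(3))


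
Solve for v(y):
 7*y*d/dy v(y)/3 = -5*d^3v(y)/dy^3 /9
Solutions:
 v(y) = C1 + Integral(C2*airyai(-21^(1/3)*5^(2/3)*y/5) + C3*airybi(-21^(1/3)*5^(2/3)*y/5), y)


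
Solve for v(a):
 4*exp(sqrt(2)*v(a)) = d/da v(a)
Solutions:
 v(a) = sqrt(2)*(2*log(-1/(C1 + 4*a)) - log(2))/4


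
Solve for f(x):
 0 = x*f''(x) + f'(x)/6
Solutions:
 f(x) = C1 + C2*x^(5/6)


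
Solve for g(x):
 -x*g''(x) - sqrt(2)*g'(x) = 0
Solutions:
 g(x) = C1 + C2*x^(1 - sqrt(2))


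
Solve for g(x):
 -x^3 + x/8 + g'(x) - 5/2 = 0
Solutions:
 g(x) = C1 + x^4/4 - x^2/16 + 5*x/2


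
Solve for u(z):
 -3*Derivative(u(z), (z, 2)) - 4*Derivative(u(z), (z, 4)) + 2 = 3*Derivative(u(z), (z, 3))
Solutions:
 u(z) = C1 + C2*z + z^2/3 + (C3*sin(sqrt(39)*z/8) + C4*cos(sqrt(39)*z/8))*exp(-3*z/8)


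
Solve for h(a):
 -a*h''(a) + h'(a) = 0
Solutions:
 h(a) = C1 + C2*a^2


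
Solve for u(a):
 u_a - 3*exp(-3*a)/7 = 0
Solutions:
 u(a) = C1 - exp(-3*a)/7


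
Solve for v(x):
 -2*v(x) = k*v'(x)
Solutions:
 v(x) = C1*exp(-2*x/k)


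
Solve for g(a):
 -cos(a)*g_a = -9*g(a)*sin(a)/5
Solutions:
 g(a) = C1/cos(a)^(9/5)


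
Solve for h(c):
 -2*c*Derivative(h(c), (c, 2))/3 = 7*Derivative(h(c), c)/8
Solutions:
 h(c) = C1 + C2/c^(5/16)


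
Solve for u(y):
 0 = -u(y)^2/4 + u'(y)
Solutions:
 u(y) = -4/(C1 + y)


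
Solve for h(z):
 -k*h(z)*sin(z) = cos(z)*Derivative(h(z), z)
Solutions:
 h(z) = C1*exp(k*log(cos(z)))


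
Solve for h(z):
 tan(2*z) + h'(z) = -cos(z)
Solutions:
 h(z) = C1 + log(cos(2*z))/2 - sin(z)


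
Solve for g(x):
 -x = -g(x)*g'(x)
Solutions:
 g(x) = -sqrt(C1 + x^2)
 g(x) = sqrt(C1 + x^2)


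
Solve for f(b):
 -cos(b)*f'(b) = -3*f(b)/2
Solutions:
 f(b) = C1*(sin(b) + 1)^(3/4)/(sin(b) - 1)^(3/4)


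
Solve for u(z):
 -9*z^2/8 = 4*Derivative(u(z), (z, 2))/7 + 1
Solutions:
 u(z) = C1 + C2*z - 21*z^4/128 - 7*z^2/8


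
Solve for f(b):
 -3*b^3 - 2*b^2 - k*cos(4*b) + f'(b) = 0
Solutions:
 f(b) = C1 + 3*b^4/4 + 2*b^3/3 + k*sin(4*b)/4


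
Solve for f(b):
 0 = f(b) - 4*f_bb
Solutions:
 f(b) = C1*exp(-b/2) + C2*exp(b/2)


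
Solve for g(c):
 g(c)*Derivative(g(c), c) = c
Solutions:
 g(c) = -sqrt(C1 + c^2)
 g(c) = sqrt(C1 + c^2)


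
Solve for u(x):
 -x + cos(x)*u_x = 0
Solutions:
 u(x) = C1 + Integral(x/cos(x), x)


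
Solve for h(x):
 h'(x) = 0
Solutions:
 h(x) = C1


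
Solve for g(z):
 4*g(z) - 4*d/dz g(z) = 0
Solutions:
 g(z) = C1*exp(z)


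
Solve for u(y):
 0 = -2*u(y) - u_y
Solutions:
 u(y) = C1*exp(-2*y)


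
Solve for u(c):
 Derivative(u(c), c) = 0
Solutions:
 u(c) = C1


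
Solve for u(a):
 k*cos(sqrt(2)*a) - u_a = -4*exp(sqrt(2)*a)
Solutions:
 u(a) = C1 + sqrt(2)*k*sin(sqrt(2)*a)/2 + 2*sqrt(2)*exp(sqrt(2)*a)


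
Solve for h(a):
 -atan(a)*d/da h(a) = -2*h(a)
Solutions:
 h(a) = C1*exp(2*Integral(1/atan(a), a))


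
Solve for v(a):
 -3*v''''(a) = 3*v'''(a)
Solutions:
 v(a) = C1 + C2*a + C3*a^2 + C4*exp(-a)


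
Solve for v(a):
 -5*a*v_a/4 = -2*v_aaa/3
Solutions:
 v(a) = C1 + Integral(C2*airyai(15^(1/3)*a/2) + C3*airybi(15^(1/3)*a/2), a)


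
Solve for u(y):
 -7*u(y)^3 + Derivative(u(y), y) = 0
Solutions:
 u(y) = -sqrt(2)*sqrt(-1/(C1 + 7*y))/2
 u(y) = sqrt(2)*sqrt(-1/(C1 + 7*y))/2


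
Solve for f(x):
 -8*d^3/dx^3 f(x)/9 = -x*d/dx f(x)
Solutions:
 f(x) = C1 + Integral(C2*airyai(3^(2/3)*x/2) + C3*airybi(3^(2/3)*x/2), x)


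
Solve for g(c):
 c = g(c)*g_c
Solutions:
 g(c) = -sqrt(C1 + c^2)
 g(c) = sqrt(C1 + c^2)


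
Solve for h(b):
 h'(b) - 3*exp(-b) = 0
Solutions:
 h(b) = C1 - 3*exp(-b)


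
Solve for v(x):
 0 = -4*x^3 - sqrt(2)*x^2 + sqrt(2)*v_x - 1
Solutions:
 v(x) = C1 + sqrt(2)*x^4/2 + x^3/3 + sqrt(2)*x/2


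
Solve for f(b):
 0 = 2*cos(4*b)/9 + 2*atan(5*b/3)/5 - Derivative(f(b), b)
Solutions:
 f(b) = C1 + 2*b*atan(5*b/3)/5 - 3*log(25*b^2 + 9)/25 + sin(4*b)/18


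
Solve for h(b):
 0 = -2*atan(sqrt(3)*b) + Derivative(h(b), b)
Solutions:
 h(b) = C1 + 2*b*atan(sqrt(3)*b) - sqrt(3)*log(3*b^2 + 1)/3


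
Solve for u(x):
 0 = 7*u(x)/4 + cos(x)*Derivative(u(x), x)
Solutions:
 u(x) = C1*(sin(x) - 1)^(7/8)/(sin(x) + 1)^(7/8)


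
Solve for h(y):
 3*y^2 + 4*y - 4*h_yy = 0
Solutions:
 h(y) = C1 + C2*y + y^4/16 + y^3/6


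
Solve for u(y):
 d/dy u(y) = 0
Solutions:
 u(y) = C1


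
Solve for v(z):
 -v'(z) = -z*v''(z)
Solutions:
 v(z) = C1 + C2*z^2


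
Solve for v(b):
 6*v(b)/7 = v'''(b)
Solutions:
 v(b) = C3*exp(6^(1/3)*7^(2/3)*b/7) + (C1*sin(2^(1/3)*3^(5/6)*7^(2/3)*b/14) + C2*cos(2^(1/3)*3^(5/6)*7^(2/3)*b/14))*exp(-6^(1/3)*7^(2/3)*b/14)


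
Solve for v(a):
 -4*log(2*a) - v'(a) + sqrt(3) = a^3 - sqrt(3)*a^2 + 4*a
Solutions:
 v(a) = C1 - a^4/4 + sqrt(3)*a^3/3 - 2*a^2 - 4*a*log(a) - a*log(16) + sqrt(3)*a + 4*a


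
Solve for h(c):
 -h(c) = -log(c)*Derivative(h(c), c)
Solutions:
 h(c) = C1*exp(li(c))


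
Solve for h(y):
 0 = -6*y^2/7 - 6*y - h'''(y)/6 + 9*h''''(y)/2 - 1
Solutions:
 h(y) = C1 + C2*y + C3*y^2 + C4*exp(y/27) - 3*y^5/35 - 183*y^4/14 - 9889*y^3/7


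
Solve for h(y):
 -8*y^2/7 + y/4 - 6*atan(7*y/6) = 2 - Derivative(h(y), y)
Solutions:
 h(y) = C1 + 8*y^3/21 - y^2/8 + 6*y*atan(7*y/6) + 2*y - 18*log(49*y^2 + 36)/7


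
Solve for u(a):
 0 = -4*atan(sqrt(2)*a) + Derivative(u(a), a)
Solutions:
 u(a) = C1 + 4*a*atan(sqrt(2)*a) - sqrt(2)*log(2*a^2 + 1)


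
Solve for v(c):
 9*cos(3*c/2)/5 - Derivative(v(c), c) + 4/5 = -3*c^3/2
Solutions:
 v(c) = C1 + 3*c^4/8 + 4*c/5 + 6*sin(3*c/2)/5


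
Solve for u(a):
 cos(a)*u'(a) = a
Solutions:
 u(a) = C1 + Integral(a/cos(a), a)


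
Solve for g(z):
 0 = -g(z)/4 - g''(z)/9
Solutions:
 g(z) = C1*sin(3*z/2) + C2*cos(3*z/2)


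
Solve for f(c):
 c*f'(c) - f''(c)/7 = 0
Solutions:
 f(c) = C1 + C2*erfi(sqrt(14)*c/2)


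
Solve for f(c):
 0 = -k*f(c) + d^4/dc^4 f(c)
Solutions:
 f(c) = C1*exp(-c*k^(1/4)) + C2*exp(c*k^(1/4)) + C3*exp(-I*c*k^(1/4)) + C4*exp(I*c*k^(1/4))


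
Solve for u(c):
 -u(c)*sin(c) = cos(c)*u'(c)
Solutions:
 u(c) = C1*cos(c)


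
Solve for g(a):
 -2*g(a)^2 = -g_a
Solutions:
 g(a) = -1/(C1 + 2*a)


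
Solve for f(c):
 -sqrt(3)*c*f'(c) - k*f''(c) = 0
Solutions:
 f(c) = C1 + C2*sqrt(k)*erf(sqrt(2)*3^(1/4)*c*sqrt(1/k)/2)


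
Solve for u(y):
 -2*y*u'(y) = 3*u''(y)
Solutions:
 u(y) = C1 + C2*erf(sqrt(3)*y/3)


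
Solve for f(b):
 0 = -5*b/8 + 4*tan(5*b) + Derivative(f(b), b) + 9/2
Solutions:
 f(b) = C1 + 5*b^2/16 - 9*b/2 + 4*log(cos(5*b))/5


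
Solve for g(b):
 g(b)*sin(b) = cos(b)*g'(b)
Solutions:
 g(b) = C1/cos(b)


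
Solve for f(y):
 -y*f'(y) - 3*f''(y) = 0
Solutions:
 f(y) = C1 + C2*erf(sqrt(6)*y/6)


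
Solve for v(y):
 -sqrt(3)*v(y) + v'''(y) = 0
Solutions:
 v(y) = C3*exp(3^(1/6)*y) + (C1*sin(3^(2/3)*y/2) + C2*cos(3^(2/3)*y/2))*exp(-3^(1/6)*y/2)


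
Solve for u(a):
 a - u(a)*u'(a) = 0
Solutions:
 u(a) = -sqrt(C1 + a^2)
 u(a) = sqrt(C1 + a^2)


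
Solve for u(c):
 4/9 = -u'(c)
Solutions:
 u(c) = C1 - 4*c/9


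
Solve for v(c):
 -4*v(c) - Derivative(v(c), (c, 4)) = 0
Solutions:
 v(c) = (C1*sin(c) + C2*cos(c))*exp(-c) + (C3*sin(c) + C4*cos(c))*exp(c)


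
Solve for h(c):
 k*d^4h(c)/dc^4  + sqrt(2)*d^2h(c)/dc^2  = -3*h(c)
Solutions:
 h(c) = C1*exp(-2^(3/4)*c*sqrt((-sqrt(1 - 6*k) - 1)/k)/2) + C2*exp(2^(3/4)*c*sqrt((-sqrt(1 - 6*k) - 1)/k)/2) + C3*exp(-2^(3/4)*c*sqrt((sqrt(1 - 6*k) - 1)/k)/2) + C4*exp(2^(3/4)*c*sqrt((sqrt(1 - 6*k) - 1)/k)/2)


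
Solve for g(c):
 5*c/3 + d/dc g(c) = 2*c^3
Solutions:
 g(c) = C1 + c^4/2 - 5*c^2/6


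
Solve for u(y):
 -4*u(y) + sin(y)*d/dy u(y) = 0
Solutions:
 u(y) = C1*(cos(y)^2 - 2*cos(y) + 1)/(cos(y)^2 + 2*cos(y) + 1)


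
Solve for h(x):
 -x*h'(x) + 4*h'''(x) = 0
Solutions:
 h(x) = C1 + Integral(C2*airyai(2^(1/3)*x/2) + C3*airybi(2^(1/3)*x/2), x)


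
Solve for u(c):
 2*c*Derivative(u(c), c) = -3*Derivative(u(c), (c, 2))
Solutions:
 u(c) = C1 + C2*erf(sqrt(3)*c/3)


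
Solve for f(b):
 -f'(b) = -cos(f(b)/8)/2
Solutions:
 -b/2 - 4*log(sin(f(b)/8) - 1) + 4*log(sin(f(b)/8) + 1) = C1


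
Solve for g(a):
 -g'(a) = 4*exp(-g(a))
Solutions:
 g(a) = log(C1 - 4*a)


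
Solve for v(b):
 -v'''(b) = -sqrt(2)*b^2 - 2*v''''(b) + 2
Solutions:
 v(b) = C1 + C2*b + C3*b^2 + C4*exp(b/2) + sqrt(2)*b^5/60 + sqrt(2)*b^4/6 + b^3*(-1 + 4*sqrt(2))/3


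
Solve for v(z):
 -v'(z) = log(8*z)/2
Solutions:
 v(z) = C1 - z*log(z)/2 - 3*z*log(2)/2 + z/2


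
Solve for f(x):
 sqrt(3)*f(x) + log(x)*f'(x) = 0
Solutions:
 f(x) = C1*exp(-sqrt(3)*li(x))


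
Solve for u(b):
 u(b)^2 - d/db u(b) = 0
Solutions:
 u(b) = -1/(C1 + b)


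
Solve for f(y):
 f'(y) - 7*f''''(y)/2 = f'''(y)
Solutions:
 f(y) = C1 + C2*exp(-y*(4/(21*sqrt(3921) + 1315)^(1/3) + 4 + (21*sqrt(3921) + 1315)^(1/3))/42)*sin(sqrt(3)*y*(-(21*sqrt(3921) + 1315)^(1/3) + 4/(21*sqrt(3921) + 1315)^(1/3))/42) + C3*exp(-y*(4/(21*sqrt(3921) + 1315)^(1/3) + 4 + (21*sqrt(3921) + 1315)^(1/3))/42)*cos(sqrt(3)*y*(-(21*sqrt(3921) + 1315)^(1/3) + 4/(21*sqrt(3921) + 1315)^(1/3))/42) + C4*exp(y*(-2 + 4/(21*sqrt(3921) + 1315)^(1/3) + (21*sqrt(3921) + 1315)^(1/3))/21)


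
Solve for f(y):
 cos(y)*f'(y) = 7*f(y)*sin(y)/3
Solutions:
 f(y) = C1/cos(y)^(7/3)


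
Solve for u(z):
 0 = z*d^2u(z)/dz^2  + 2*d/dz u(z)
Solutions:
 u(z) = C1 + C2/z


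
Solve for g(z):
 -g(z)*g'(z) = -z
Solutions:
 g(z) = -sqrt(C1 + z^2)
 g(z) = sqrt(C1 + z^2)


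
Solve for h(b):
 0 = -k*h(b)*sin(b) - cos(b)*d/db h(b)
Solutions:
 h(b) = C1*exp(k*log(cos(b)))


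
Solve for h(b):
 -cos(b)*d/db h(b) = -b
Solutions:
 h(b) = C1 + Integral(b/cos(b), b)


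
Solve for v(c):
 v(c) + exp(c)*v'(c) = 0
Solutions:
 v(c) = C1*exp(exp(-c))


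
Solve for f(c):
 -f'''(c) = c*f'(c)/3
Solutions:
 f(c) = C1 + Integral(C2*airyai(-3^(2/3)*c/3) + C3*airybi(-3^(2/3)*c/3), c)


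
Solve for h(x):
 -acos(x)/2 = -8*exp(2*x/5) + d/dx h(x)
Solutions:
 h(x) = C1 - x*acos(x)/2 + sqrt(1 - x^2)/2 + 20*exp(2*x/5)


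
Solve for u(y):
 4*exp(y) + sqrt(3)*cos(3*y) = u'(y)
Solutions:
 u(y) = C1 + 4*exp(y) + sqrt(3)*sin(3*y)/3


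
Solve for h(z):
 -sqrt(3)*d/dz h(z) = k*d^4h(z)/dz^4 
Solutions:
 h(z) = C1 + C2*exp(3^(1/6)*z*(-1/k)^(1/3)) + C3*exp(z*(-1/k)^(1/3)*(-3^(1/6) + 3^(2/3)*I)/2) + C4*exp(-z*(-1/k)^(1/3)*(3^(1/6) + 3^(2/3)*I)/2)


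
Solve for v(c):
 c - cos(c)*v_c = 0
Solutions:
 v(c) = C1 + Integral(c/cos(c), c)


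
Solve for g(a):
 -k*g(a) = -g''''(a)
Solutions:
 g(a) = C1*exp(-a*k^(1/4)) + C2*exp(a*k^(1/4)) + C3*exp(-I*a*k^(1/4)) + C4*exp(I*a*k^(1/4))


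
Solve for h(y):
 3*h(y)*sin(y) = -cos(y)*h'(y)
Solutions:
 h(y) = C1*cos(y)^3


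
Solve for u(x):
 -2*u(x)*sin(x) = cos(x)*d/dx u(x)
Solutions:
 u(x) = C1*cos(x)^2


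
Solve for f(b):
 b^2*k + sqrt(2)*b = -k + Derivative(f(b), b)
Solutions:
 f(b) = C1 + b^3*k/3 + sqrt(2)*b^2/2 + b*k


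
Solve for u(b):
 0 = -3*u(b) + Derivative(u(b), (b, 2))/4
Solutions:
 u(b) = C1*exp(-2*sqrt(3)*b) + C2*exp(2*sqrt(3)*b)


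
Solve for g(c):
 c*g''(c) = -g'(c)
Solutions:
 g(c) = C1 + C2*log(c)


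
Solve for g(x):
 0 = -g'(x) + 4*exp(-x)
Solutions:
 g(x) = C1 - 4*exp(-x)


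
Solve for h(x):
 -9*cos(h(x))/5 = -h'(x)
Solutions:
 -9*x/5 - log(sin(h(x)) - 1)/2 + log(sin(h(x)) + 1)/2 = C1


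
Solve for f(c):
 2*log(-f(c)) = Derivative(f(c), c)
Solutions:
 -li(-f(c)) = C1 + 2*c


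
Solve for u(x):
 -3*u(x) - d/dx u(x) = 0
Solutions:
 u(x) = C1*exp(-3*x)


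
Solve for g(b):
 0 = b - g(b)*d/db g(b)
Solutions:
 g(b) = -sqrt(C1 + b^2)
 g(b) = sqrt(C1 + b^2)


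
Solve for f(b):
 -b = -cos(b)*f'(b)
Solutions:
 f(b) = C1 + Integral(b/cos(b), b)


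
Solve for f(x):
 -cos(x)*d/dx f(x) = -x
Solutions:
 f(x) = C1 + Integral(x/cos(x), x)


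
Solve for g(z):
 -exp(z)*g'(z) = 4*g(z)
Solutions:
 g(z) = C1*exp(4*exp(-z))


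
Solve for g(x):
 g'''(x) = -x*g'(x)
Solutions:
 g(x) = C1 + Integral(C2*airyai(-x) + C3*airybi(-x), x)


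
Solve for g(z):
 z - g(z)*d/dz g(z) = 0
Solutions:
 g(z) = -sqrt(C1 + z^2)
 g(z) = sqrt(C1 + z^2)


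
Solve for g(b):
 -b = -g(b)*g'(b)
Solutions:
 g(b) = -sqrt(C1 + b^2)
 g(b) = sqrt(C1 + b^2)


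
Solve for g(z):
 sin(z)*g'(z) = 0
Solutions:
 g(z) = C1


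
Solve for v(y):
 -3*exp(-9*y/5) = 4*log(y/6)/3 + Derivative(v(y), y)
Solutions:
 v(y) = C1 - 4*y*log(y)/3 + 4*y*(1 + log(6))/3 + 5*exp(-9*y/5)/3


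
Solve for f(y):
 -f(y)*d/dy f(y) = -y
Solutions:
 f(y) = -sqrt(C1 + y^2)
 f(y) = sqrt(C1 + y^2)


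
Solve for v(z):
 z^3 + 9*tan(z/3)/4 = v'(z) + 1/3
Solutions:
 v(z) = C1 + z^4/4 - z/3 - 27*log(cos(z/3))/4


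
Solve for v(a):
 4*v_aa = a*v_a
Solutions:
 v(a) = C1 + C2*erfi(sqrt(2)*a/4)


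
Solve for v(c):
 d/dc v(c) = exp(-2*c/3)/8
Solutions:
 v(c) = C1 - 3*exp(-2*c/3)/16


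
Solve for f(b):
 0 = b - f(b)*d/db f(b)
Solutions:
 f(b) = -sqrt(C1 + b^2)
 f(b) = sqrt(C1 + b^2)


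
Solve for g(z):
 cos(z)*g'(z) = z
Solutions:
 g(z) = C1 + Integral(z/cos(z), z)


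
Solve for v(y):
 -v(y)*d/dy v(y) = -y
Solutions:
 v(y) = -sqrt(C1 + y^2)
 v(y) = sqrt(C1 + y^2)


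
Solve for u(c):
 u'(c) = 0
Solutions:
 u(c) = C1


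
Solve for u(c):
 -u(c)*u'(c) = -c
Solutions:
 u(c) = -sqrt(C1 + c^2)
 u(c) = sqrt(C1 + c^2)


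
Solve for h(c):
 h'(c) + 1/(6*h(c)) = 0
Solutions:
 h(c) = -sqrt(C1 - 3*c)/3
 h(c) = sqrt(C1 - 3*c)/3


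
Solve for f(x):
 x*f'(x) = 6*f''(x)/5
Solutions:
 f(x) = C1 + C2*erfi(sqrt(15)*x/6)


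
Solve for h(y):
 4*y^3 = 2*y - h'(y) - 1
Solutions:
 h(y) = C1 - y^4 + y^2 - y


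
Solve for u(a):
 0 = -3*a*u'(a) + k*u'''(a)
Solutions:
 u(a) = C1 + Integral(C2*airyai(3^(1/3)*a*(1/k)^(1/3)) + C3*airybi(3^(1/3)*a*(1/k)^(1/3)), a)


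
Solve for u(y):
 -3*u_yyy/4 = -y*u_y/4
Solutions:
 u(y) = C1 + Integral(C2*airyai(3^(2/3)*y/3) + C3*airybi(3^(2/3)*y/3), y)


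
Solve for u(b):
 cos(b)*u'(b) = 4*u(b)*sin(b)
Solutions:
 u(b) = C1/cos(b)^4


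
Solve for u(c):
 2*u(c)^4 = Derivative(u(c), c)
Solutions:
 u(c) = (-1/(C1 + 6*c))^(1/3)
 u(c) = (-1/(C1 + 2*c))^(1/3)*(-3^(2/3) - 3*3^(1/6)*I)/6
 u(c) = (-1/(C1 + 2*c))^(1/3)*(-3^(2/3) + 3*3^(1/6)*I)/6


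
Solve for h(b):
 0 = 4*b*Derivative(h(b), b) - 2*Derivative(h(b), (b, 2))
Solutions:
 h(b) = C1 + C2*erfi(b)


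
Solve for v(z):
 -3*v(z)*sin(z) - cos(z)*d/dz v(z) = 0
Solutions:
 v(z) = C1*cos(z)^3


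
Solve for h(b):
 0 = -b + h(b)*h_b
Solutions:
 h(b) = -sqrt(C1 + b^2)
 h(b) = sqrt(C1 + b^2)


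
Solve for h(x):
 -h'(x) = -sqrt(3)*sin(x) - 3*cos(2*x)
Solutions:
 h(x) = C1 + 3*sin(2*x)/2 - sqrt(3)*cos(x)


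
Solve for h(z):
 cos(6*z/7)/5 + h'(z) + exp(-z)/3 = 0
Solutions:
 h(z) = C1 - 7*sin(6*z/7)/30 + exp(-z)/3


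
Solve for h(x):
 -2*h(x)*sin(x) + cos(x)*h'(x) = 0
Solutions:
 h(x) = C1/cos(x)^2


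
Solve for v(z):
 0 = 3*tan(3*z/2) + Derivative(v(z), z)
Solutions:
 v(z) = C1 + 2*log(cos(3*z/2))


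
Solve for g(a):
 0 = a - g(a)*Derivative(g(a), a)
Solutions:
 g(a) = -sqrt(C1 + a^2)
 g(a) = sqrt(C1 + a^2)


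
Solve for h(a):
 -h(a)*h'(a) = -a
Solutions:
 h(a) = -sqrt(C1 + a^2)
 h(a) = sqrt(C1 + a^2)


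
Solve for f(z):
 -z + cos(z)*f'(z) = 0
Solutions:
 f(z) = C1 + Integral(z/cos(z), z)


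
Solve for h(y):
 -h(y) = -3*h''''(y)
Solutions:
 h(y) = C1*exp(-3^(3/4)*y/3) + C2*exp(3^(3/4)*y/3) + C3*sin(3^(3/4)*y/3) + C4*cos(3^(3/4)*y/3)


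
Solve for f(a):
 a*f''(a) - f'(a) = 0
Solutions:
 f(a) = C1 + C2*a^2


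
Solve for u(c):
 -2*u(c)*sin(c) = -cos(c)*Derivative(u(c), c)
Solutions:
 u(c) = C1/cos(c)^2


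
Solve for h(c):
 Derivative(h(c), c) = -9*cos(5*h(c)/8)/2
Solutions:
 9*c/2 - 4*log(sin(5*h(c)/8) - 1)/5 + 4*log(sin(5*h(c)/8) + 1)/5 = C1


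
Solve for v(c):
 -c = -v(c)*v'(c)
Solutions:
 v(c) = -sqrt(C1 + c^2)
 v(c) = sqrt(C1 + c^2)


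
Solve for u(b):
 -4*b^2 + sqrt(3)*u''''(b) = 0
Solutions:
 u(b) = C1 + C2*b + C3*b^2 + C4*b^3 + sqrt(3)*b^6/270


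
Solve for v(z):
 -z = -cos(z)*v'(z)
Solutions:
 v(z) = C1 + Integral(z/cos(z), z)


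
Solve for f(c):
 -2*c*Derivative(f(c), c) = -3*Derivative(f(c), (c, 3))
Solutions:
 f(c) = C1 + Integral(C2*airyai(2^(1/3)*3^(2/3)*c/3) + C3*airybi(2^(1/3)*3^(2/3)*c/3), c)


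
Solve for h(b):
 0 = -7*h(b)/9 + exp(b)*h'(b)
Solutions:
 h(b) = C1*exp(-7*exp(-b)/9)


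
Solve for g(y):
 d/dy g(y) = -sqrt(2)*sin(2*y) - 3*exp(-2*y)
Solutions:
 g(y) = C1 + sqrt(2)*cos(2*y)/2 + 3*exp(-2*y)/2


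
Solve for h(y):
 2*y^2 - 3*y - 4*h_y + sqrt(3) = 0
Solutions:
 h(y) = C1 + y^3/6 - 3*y^2/8 + sqrt(3)*y/4


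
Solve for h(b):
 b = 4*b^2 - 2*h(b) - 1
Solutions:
 h(b) = 2*b^2 - b/2 - 1/2


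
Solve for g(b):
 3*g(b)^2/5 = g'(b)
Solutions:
 g(b) = -5/(C1 + 3*b)


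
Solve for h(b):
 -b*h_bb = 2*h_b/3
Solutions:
 h(b) = C1 + C2*b^(1/3)


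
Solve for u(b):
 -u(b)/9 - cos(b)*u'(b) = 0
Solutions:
 u(b) = C1*(sin(b) - 1)^(1/18)/(sin(b) + 1)^(1/18)


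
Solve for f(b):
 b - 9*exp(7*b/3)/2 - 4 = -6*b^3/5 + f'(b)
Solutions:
 f(b) = C1 + 3*b^4/10 + b^2/2 - 4*b - 27*exp(7*b/3)/14


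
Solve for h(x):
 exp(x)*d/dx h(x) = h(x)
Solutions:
 h(x) = C1*exp(-exp(-x))


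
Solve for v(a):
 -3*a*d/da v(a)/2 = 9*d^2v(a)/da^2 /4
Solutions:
 v(a) = C1 + C2*erf(sqrt(3)*a/3)


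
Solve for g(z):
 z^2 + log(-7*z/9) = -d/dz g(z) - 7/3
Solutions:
 g(z) = C1 - z^3/3 - z*log(-z) + z*(-log(7) - 4/3 + 2*log(3))


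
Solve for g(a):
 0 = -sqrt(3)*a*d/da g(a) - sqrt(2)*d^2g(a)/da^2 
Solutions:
 g(a) = C1 + C2*erf(6^(1/4)*a/2)


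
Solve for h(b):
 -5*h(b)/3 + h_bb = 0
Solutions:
 h(b) = C1*exp(-sqrt(15)*b/3) + C2*exp(sqrt(15)*b/3)


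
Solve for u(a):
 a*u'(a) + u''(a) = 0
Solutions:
 u(a) = C1 + C2*erf(sqrt(2)*a/2)


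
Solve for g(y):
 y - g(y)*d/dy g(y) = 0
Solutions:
 g(y) = -sqrt(C1 + y^2)
 g(y) = sqrt(C1 + y^2)


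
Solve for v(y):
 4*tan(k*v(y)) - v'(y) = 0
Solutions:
 v(y) = Piecewise((-asin(exp(C1*k + 4*k*y))/k + pi/k, Ne(k, 0)), (nan, True))
 v(y) = Piecewise((asin(exp(C1*k + 4*k*y))/k, Ne(k, 0)), (nan, True))


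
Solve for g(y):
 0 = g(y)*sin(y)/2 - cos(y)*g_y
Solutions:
 g(y) = C1/sqrt(cos(y))


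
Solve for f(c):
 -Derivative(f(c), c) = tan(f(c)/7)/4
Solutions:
 f(c) = -7*asin(C1*exp(-c/28)) + 7*pi
 f(c) = 7*asin(C1*exp(-c/28))


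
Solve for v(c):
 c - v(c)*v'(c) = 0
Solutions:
 v(c) = -sqrt(C1 + c^2)
 v(c) = sqrt(C1 + c^2)


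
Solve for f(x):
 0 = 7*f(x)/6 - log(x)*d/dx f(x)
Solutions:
 f(x) = C1*exp(7*li(x)/6)


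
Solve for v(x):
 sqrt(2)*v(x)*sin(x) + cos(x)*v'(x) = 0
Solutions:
 v(x) = C1*cos(x)^(sqrt(2))


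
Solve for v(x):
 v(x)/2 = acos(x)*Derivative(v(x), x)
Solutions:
 v(x) = C1*exp(Integral(1/acos(x), x)/2)


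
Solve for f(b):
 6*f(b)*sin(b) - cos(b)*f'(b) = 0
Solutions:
 f(b) = C1/cos(b)^6


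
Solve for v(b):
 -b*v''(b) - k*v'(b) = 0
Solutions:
 v(b) = C1 + b^(1 - re(k))*(C2*sin(log(b)*Abs(im(k))) + C3*cos(log(b)*im(k)))


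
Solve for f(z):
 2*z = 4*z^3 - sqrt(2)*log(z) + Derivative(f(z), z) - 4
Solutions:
 f(z) = C1 - z^4 + z^2 + sqrt(2)*z*log(z) - sqrt(2)*z + 4*z


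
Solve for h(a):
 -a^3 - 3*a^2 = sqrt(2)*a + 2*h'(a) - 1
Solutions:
 h(a) = C1 - a^4/8 - a^3/2 - sqrt(2)*a^2/4 + a/2


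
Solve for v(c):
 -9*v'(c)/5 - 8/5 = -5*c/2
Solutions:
 v(c) = C1 + 25*c^2/36 - 8*c/9


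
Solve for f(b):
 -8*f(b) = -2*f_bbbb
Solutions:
 f(b) = C1*exp(-sqrt(2)*b) + C2*exp(sqrt(2)*b) + C3*sin(sqrt(2)*b) + C4*cos(sqrt(2)*b)


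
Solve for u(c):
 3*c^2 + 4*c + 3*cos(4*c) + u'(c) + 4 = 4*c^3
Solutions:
 u(c) = C1 + c^4 - c^3 - 2*c^2 - 4*c - 3*sin(4*c)/4


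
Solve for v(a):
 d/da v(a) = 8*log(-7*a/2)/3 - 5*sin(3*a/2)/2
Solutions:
 v(a) = C1 + 8*a*log(-a)/3 - 8*a/3 - 8*a*log(2)/3 + 8*a*log(7)/3 + 5*cos(3*a/2)/3


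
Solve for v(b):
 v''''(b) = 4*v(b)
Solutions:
 v(b) = C1*exp(-sqrt(2)*b) + C2*exp(sqrt(2)*b) + C3*sin(sqrt(2)*b) + C4*cos(sqrt(2)*b)


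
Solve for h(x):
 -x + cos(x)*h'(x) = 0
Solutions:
 h(x) = C1 + Integral(x/cos(x), x)


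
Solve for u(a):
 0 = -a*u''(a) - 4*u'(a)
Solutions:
 u(a) = C1 + C2/a^3


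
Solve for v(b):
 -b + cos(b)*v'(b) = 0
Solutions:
 v(b) = C1 + Integral(b/cos(b), b)


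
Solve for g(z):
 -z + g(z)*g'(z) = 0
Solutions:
 g(z) = -sqrt(C1 + z^2)
 g(z) = sqrt(C1 + z^2)


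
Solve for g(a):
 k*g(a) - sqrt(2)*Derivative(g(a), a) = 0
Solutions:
 g(a) = C1*exp(sqrt(2)*a*k/2)


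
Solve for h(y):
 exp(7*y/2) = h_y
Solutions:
 h(y) = C1 + 2*exp(7*y/2)/7


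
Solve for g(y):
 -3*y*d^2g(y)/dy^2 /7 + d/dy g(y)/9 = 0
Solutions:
 g(y) = C1 + C2*y^(34/27)


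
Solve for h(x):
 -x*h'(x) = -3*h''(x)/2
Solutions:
 h(x) = C1 + C2*erfi(sqrt(3)*x/3)


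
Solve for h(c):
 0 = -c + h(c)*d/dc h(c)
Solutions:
 h(c) = -sqrt(C1 + c^2)
 h(c) = sqrt(C1 + c^2)


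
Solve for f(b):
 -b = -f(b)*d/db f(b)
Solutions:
 f(b) = -sqrt(C1 + b^2)
 f(b) = sqrt(C1 + b^2)


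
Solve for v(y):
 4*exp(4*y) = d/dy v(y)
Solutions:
 v(y) = C1 + exp(4*y)


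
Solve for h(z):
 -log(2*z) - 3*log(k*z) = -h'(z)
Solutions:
 h(z) = C1 + z*(3*log(k) - 4 + log(2)) + 4*z*log(z)


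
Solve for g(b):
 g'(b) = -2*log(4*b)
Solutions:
 g(b) = C1 - 2*b*log(b) - b*log(16) + 2*b


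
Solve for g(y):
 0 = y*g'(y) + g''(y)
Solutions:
 g(y) = C1 + C2*erf(sqrt(2)*y/2)


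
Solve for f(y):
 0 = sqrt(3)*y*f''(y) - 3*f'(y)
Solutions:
 f(y) = C1 + C2*y^(1 + sqrt(3))


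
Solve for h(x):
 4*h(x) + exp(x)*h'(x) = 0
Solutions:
 h(x) = C1*exp(4*exp(-x))


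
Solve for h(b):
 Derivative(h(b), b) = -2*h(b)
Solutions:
 h(b) = C1*exp(-2*b)


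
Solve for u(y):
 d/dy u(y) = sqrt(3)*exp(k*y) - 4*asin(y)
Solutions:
 u(y) = C1 - 4*y*asin(y) - 4*sqrt(1 - y^2) + sqrt(3)*Piecewise((exp(k*y)/k, Ne(k, 0)), (y, True))


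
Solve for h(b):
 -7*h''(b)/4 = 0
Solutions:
 h(b) = C1 + C2*b


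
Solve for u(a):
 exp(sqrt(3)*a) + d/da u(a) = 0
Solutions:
 u(a) = C1 - sqrt(3)*exp(sqrt(3)*a)/3


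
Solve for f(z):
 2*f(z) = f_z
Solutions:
 f(z) = C1*exp(2*z)


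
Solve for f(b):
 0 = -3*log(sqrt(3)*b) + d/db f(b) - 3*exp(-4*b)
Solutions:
 f(b) = C1 + 3*b*log(b) + b*(-3 + 3*log(3)/2) - 3*exp(-4*b)/4


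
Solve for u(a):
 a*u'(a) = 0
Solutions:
 u(a) = C1


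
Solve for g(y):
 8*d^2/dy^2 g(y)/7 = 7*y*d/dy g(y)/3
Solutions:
 g(y) = C1 + C2*erfi(7*sqrt(3)*y/12)


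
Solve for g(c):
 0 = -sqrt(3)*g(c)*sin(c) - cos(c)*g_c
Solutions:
 g(c) = C1*cos(c)^(sqrt(3))


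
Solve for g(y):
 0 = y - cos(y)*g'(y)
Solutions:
 g(y) = C1 + Integral(y/cos(y), y)


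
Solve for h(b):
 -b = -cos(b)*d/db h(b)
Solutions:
 h(b) = C1 + Integral(b/cos(b), b)


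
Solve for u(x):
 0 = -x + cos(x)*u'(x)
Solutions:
 u(x) = C1 + Integral(x/cos(x), x)


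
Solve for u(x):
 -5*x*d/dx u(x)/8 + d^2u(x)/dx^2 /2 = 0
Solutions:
 u(x) = C1 + C2*erfi(sqrt(10)*x/4)


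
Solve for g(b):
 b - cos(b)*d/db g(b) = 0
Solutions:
 g(b) = C1 + Integral(b/cos(b), b)


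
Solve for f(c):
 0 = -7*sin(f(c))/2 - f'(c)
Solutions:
 f(c) = -acos((-C1 - exp(7*c))/(C1 - exp(7*c))) + 2*pi
 f(c) = acos((-C1 - exp(7*c))/(C1 - exp(7*c)))


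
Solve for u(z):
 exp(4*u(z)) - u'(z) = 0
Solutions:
 u(z) = log(-(-1/(C1 + 4*z))^(1/4))
 u(z) = log(-1/(C1 + 4*z))/4
 u(z) = log(-I*(-1/(C1 + 4*z))^(1/4))
 u(z) = log(I*(-1/(C1 + 4*z))^(1/4))


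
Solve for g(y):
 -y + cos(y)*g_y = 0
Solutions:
 g(y) = C1 + Integral(y/cos(y), y)


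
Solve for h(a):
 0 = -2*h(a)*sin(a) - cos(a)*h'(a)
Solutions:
 h(a) = C1*cos(a)^2


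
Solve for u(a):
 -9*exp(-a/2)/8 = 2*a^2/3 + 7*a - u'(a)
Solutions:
 u(a) = C1 + 2*a^3/9 + 7*a^2/2 - 9*exp(-a/2)/4


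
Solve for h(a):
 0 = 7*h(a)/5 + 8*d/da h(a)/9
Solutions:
 h(a) = C1*exp(-63*a/40)


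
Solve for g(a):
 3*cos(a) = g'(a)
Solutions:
 g(a) = C1 + 3*sin(a)


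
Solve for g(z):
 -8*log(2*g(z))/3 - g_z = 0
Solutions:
 3*Integral(1/(log(_y) + log(2)), (_y, g(z)))/8 = C1 - z


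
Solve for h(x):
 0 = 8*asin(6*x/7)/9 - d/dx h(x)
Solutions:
 h(x) = C1 + 8*x*asin(6*x/7)/9 + 4*sqrt(49 - 36*x^2)/27


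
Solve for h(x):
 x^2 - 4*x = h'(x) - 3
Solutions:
 h(x) = C1 + x^3/3 - 2*x^2 + 3*x


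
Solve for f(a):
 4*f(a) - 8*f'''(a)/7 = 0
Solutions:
 f(a) = C3*exp(2^(2/3)*7^(1/3)*a/2) + (C1*sin(2^(2/3)*sqrt(3)*7^(1/3)*a/4) + C2*cos(2^(2/3)*sqrt(3)*7^(1/3)*a/4))*exp(-2^(2/3)*7^(1/3)*a/4)


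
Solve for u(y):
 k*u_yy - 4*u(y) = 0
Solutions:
 u(y) = C1*exp(-2*y*sqrt(1/k)) + C2*exp(2*y*sqrt(1/k))


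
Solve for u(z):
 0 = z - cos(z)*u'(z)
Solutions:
 u(z) = C1 + Integral(z/cos(z), z)


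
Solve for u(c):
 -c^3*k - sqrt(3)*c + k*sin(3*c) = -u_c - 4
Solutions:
 u(c) = C1 + c^4*k/4 + sqrt(3)*c^2/2 - 4*c + k*cos(3*c)/3


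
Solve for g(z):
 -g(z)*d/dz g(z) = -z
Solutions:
 g(z) = -sqrt(C1 + z^2)
 g(z) = sqrt(C1 + z^2)


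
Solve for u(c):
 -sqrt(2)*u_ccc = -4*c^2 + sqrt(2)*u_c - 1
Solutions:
 u(c) = C1 + C2*sin(c) + C3*cos(c) + 2*sqrt(2)*c^3/3 - 7*sqrt(2)*c/2


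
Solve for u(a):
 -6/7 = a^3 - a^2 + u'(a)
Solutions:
 u(a) = C1 - a^4/4 + a^3/3 - 6*a/7


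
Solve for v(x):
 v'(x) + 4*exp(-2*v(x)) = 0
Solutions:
 v(x) = log(-sqrt(C1 - 8*x))
 v(x) = log(C1 - 8*x)/2


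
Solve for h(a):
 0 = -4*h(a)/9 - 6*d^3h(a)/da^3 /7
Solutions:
 h(a) = C3*exp(-14^(1/3)*a/3) + (C1*sin(14^(1/3)*sqrt(3)*a/6) + C2*cos(14^(1/3)*sqrt(3)*a/6))*exp(14^(1/3)*a/6)


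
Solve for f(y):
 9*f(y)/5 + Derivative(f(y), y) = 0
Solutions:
 f(y) = C1*exp(-9*y/5)


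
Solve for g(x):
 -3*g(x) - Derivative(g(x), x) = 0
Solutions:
 g(x) = C1*exp(-3*x)


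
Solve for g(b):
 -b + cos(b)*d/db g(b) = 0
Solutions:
 g(b) = C1 + Integral(b/cos(b), b)


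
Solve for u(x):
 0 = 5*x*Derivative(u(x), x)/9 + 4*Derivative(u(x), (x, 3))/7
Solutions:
 u(x) = C1 + Integral(C2*airyai(-210^(1/3)*x/6) + C3*airybi(-210^(1/3)*x/6), x)


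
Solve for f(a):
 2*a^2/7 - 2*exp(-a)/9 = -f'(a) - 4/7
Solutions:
 f(a) = C1 - 2*a^3/21 - 4*a/7 - 2*exp(-a)/9


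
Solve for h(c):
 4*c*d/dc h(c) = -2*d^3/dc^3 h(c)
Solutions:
 h(c) = C1 + Integral(C2*airyai(-2^(1/3)*c) + C3*airybi(-2^(1/3)*c), c)


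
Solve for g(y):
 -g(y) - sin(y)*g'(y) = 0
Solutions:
 g(y) = C1*sqrt(cos(y) + 1)/sqrt(cos(y) - 1)


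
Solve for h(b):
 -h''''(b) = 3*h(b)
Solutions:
 h(b) = (C1*sin(sqrt(2)*3^(1/4)*b/2) + C2*cos(sqrt(2)*3^(1/4)*b/2))*exp(-sqrt(2)*3^(1/4)*b/2) + (C3*sin(sqrt(2)*3^(1/4)*b/2) + C4*cos(sqrt(2)*3^(1/4)*b/2))*exp(sqrt(2)*3^(1/4)*b/2)


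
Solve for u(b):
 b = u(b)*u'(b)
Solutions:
 u(b) = -sqrt(C1 + b^2)
 u(b) = sqrt(C1 + b^2)


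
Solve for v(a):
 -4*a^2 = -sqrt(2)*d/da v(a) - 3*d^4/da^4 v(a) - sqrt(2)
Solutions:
 v(a) = C1 + C4*exp(-2^(1/6)*3^(2/3)*a/3) + 2*sqrt(2)*a^3/3 - a + (C2*sin(6^(1/6)*a/2) + C3*cos(6^(1/6)*a/2))*exp(2^(1/6)*3^(2/3)*a/6)


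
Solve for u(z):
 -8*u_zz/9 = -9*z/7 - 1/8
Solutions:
 u(z) = C1 + C2*z + 27*z^3/112 + 9*z^2/128


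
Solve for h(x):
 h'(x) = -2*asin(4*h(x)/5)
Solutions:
 Integral(1/asin(4*_y/5), (_y, h(x))) = C1 - 2*x


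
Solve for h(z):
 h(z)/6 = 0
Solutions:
 h(z) = 0


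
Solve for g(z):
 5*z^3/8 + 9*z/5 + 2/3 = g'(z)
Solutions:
 g(z) = C1 + 5*z^4/32 + 9*z^2/10 + 2*z/3


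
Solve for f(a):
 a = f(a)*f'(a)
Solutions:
 f(a) = -sqrt(C1 + a^2)
 f(a) = sqrt(C1 + a^2)


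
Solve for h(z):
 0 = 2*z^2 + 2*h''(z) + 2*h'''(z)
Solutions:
 h(z) = C1 + C2*z + C3*exp(-z) - z^4/12 + z^3/3 - z^2


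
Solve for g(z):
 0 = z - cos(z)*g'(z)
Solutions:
 g(z) = C1 + Integral(z/cos(z), z)


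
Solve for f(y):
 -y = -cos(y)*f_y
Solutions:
 f(y) = C1 + Integral(y/cos(y), y)


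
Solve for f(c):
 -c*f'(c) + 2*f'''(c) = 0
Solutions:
 f(c) = C1 + Integral(C2*airyai(2^(2/3)*c/2) + C3*airybi(2^(2/3)*c/2), c)


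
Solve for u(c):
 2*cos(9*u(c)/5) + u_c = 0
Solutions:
 2*c - 5*log(sin(9*u(c)/5) - 1)/18 + 5*log(sin(9*u(c)/5) + 1)/18 = C1


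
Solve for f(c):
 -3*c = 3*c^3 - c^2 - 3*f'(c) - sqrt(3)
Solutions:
 f(c) = C1 + c^4/4 - c^3/9 + c^2/2 - sqrt(3)*c/3


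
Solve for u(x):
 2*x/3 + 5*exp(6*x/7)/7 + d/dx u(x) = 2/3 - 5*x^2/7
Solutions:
 u(x) = C1 - 5*x^3/21 - x^2/3 + 2*x/3 - 5*exp(6*x/7)/6


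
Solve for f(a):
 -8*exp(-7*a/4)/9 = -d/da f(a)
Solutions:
 f(a) = C1 - 32*exp(-7*a/4)/63


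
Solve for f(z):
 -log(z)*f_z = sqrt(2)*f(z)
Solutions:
 f(z) = C1*exp(-sqrt(2)*li(z))


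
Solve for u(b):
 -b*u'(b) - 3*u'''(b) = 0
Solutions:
 u(b) = C1 + Integral(C2*airyai(-3^(2/3)*b/3) + C3*airybi(-3^(2/3)*b/3), b)


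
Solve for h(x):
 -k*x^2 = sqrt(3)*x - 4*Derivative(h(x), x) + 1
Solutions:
 h(x) = C1 + k*x^3/12 + sqrt(3)*x^2/8 + x/4


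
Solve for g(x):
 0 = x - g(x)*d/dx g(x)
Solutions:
 g(x) = -sqrt(C1 + x^2)
 g(x) = sqrt(C1 + x^2)


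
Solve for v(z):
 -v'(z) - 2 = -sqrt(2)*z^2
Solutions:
 v(z) = C1 + sqrt(2)*z^3/3 - 2*z


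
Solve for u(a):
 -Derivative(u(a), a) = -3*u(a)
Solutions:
 u(a) = C1*exp(3*a)


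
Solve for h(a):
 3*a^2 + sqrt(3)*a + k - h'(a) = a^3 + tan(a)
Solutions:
 h(a) = C1 - a^4/4 + a^3 + sqrt(3)*a^2/2 + a*k + log(cos(a))


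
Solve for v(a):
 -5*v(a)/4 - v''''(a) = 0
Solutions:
 v(a) = (C1*sin(5^(1/4)*a/2) + C2*cos(5^(1/4)*a/2))*exp(-5^(1/4)*a/2) + (C3*sin(5^(1/4)*a/2) + C4*cos(5^(1/4)*a/2))*exp(5^(1/4)*a/2)


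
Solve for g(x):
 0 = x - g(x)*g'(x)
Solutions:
 g(x) = -sqrt(C1 + x^2)
 g(x) = sqrt(C1 + x^2)


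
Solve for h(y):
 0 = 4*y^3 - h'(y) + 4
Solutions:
 h(y) = C1 + y^4 + 4*y


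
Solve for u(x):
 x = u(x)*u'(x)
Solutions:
 u(x) = -sqrt(C1 + x^2)
 u(x) = sqrt(C1 + x^2)


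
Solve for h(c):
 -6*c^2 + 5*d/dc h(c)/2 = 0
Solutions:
 h(c) = C1 + 4*c^3/5


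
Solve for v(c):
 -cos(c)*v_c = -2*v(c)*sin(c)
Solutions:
 v(c) = C1/cos(c)^2


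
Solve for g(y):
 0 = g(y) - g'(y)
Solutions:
 g(y) = C1*exp(y)


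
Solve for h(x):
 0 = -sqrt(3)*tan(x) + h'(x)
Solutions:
 h(x) = C1 - sqrt(3)*log(cos(x))


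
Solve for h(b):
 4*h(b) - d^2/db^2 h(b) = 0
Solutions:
 h(b) = C1*exp(-2*b) + C2*exp(2*b)


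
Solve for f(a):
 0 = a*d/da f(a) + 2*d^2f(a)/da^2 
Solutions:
 f(a) = C1 + C2*erf(a/2)


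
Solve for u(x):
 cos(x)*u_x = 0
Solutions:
 u(x) = C1


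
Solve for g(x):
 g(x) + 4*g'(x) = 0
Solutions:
 g(x) = C1*exp(-x/4)


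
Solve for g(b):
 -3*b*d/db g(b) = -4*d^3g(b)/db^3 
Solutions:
 g(b) = C1 + Integral(C2*airyai(6^(1/3)*b/2) + C3*airybi(6^(1/3)*b/2), b)


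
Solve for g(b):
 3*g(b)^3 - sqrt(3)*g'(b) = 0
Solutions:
 g(b) = -sqrt(2)*sqrt(-1/(C1 + sqrt(3)*b))/2
 g(b) = sqrt(2)*sqrt(-1/(C1 + sqrt(3)*b))/2


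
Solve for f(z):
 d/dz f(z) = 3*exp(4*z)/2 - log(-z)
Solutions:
 f(z) = C1 - z*log(-z) + z + 3*exp(4*z)/8


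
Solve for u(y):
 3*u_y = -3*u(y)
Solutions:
 u(y) = C1*exp(-y)


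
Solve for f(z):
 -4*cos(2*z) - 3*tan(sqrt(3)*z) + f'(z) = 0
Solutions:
 f(z) = C1 - sqrt(3)*log(cos(sqrt(3)*z)) + 2*sin(2*z)


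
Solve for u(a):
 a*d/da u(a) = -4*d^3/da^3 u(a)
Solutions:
 u(a) = C1 + Integral(C2*airyai(-2^(1/3)*a/2) + C3*airybi(-2^(1/3)*a/2), a)


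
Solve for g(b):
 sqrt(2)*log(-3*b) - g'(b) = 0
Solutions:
 g(b) = C1 + sqrt(2)*b*log(-b) + sqrt(2)*b*(-1 + log(3))


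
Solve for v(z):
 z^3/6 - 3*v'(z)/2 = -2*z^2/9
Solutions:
 v(z) = C1 + z^4/36 + 4*z^3/81


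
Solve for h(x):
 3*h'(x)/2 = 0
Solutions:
 h(x) = C1


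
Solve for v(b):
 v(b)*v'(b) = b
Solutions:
 v(b) = -sqrt(C1 + b^2)
 v(b) = sqrt(C1 + b^2)


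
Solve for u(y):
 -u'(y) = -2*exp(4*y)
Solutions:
 u(y) = C1 + exp(4*y)/2


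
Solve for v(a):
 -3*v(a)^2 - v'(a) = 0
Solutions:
 v(a) = 1/(C1 + 3*a)


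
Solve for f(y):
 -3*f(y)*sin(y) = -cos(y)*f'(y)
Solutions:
 f(y) = C1/cos(y)^3


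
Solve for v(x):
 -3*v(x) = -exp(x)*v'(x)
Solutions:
 v(x) = C1*exp(-3*exp(-x))


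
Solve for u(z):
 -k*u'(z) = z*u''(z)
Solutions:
 u(z) = C1 + z^(1 - re(k))*(C2*sin(log(z)*Abs(im(k))) + C3*cos(log(z)*im(k)))


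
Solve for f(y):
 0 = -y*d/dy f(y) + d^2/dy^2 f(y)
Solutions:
 f(y) = C1 + C2*erfi(sqrt(2)*y/2)


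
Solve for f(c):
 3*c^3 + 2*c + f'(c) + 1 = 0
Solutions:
 f(c) = C1 - 3*c^4/4 - c^2 - c


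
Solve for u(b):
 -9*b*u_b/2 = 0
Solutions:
 u(b) = C1


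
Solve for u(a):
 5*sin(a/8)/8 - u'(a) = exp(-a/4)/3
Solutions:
 u(a) = C1 - 5*cos(a/8) + 4*exp(-a/4)/3


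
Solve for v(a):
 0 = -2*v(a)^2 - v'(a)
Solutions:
 v(a) = 1/(C1 + 2*a)


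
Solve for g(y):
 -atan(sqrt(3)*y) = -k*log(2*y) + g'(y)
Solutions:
 g(y) = C1 + k*y*(log(y) - 1) + k*y*log(2) - y*atan(sqrt(3)*y) + sqrt(3)*log(3*y^2 + 1)/6


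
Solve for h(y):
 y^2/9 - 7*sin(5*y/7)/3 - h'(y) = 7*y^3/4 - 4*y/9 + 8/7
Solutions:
 h(y) = C1 - 7*y^4/16 + y^3/27 + 2*y^2/9 - 8*y/7 + 49*cos(5*y/7)/15


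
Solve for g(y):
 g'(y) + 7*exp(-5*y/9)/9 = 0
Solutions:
 g(y) = C1 + 7*exp(-5*y/9)/5


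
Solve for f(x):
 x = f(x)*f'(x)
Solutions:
 f(x) = -sqrt(C1 + x^2)
 f(x) = sqrt(C1 + x^2)


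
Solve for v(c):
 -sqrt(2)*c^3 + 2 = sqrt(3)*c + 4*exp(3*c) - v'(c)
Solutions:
 v(c) = C1 + sqrt(2)*c^4/4 + sqrt(3)*c^2/2 - 2*c + 4*exp(3*c)/3


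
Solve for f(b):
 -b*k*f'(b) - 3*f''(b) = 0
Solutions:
 f(b) = Piecewise((-sqrt(6)*sqrt(pi)*C1*erf(sqrt(6)*b*sqrt(k)/6)/(2*sqrt(k)) - C2, (k > 0) | (k < 0)), (-C1*b - C2, True))


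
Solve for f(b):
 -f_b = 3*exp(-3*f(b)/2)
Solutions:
 f(b) = 2*log(C1 - 9*b/2)/3
 f(b) = 2*log(2^(2/3)*(-3^(1/3) - 3^(5/6)*I)*(C1 - 3*b)^(1/3)/4)
 f(b) = 2*log(2^(2/3)*(-3^(1/3) + 3^(5/6)*I)*(C1 - 3*b)^(1/3)/4)


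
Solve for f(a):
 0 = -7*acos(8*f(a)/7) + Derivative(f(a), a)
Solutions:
 Integral(1/acos(8*_y/7), (_y, f(a))) = C1 + 7*a


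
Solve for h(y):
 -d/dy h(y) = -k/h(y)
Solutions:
 h(y) = -sqrt(C1 + 2*k*y)
 h(y) = sqrt(C1 + 2*k*y)


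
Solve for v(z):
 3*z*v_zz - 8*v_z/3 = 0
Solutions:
 v(z) = C1 + C2*z^(17/9)


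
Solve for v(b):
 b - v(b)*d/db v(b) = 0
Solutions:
 v(b) = -sqrt(C1 + b^2)
 v(b) = sqrt(C1 + b^2)


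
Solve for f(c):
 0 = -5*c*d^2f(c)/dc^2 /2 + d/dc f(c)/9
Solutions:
 f(c) = C1 + C2*c^(47/45)


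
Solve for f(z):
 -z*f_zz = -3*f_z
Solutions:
 f(z) = C1 + C2*z^4


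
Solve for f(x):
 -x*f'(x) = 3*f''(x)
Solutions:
 f(x) = C1 + C2*erf(sqrt(6)*x/6)


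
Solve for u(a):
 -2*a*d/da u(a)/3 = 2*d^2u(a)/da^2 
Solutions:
 u(a) = C1 + C2*erf(sqrt(6)*a/6)


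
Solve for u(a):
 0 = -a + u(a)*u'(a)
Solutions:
 u(a) = -sqrt(C1 + a^2)
 u(a) = sqrt(C1 + a^2)


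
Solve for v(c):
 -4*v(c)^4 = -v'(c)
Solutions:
 v(c) = (-1/(C1 + 12*c))^(1/3)
 v(c) = (-1/(C1 + 4*c))^(1/3)*(-3^(2/3) - 3*3^(1/6)*I)/6
 v(c) = (-1/(C1 + 4*c))^(1/3)*(-3^(2/3) + 3*3^(1/6)*I)/6
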